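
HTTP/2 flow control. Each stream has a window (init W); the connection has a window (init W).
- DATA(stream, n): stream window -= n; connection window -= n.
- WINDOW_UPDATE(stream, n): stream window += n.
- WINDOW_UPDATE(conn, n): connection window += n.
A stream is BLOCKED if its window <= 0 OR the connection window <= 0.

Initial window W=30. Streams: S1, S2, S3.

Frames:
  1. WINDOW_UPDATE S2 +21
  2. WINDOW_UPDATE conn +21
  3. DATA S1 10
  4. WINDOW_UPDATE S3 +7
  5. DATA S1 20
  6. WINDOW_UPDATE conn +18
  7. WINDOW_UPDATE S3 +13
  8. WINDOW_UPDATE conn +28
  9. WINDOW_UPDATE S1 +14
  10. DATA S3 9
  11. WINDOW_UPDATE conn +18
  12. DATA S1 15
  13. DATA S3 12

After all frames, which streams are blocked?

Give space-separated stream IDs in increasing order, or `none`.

Answer: S1

Derivation:
Op 1: conn=30 S1=30 S2=51 S3=30 blocked=[]
Op 2: conn=51 S1=30 S2=51 S3=30 blocked=[]
Op 3: conn=41 S1=20 S2=51 S3=30 blocked=[]
Op 4: conn=41 S1=20 S2=51 S3=37 blocked=[]
Op 5: conn=21 S1=0 S2=51 S3=37 blocked=[1]
Op 6: conn=39 S1=0 S2=51 S3=37 blocked=[1]
Op 7: conn=39 S1=0 S2=51 S3=50 blocked=[1]
Op 8: conn=67 S1=0 S2=51 S3=50 blocked=[1]
Op 9: conn=67 S1=14 S2=51 S3=50 blocked=[]
Op 10: conn=58 S1=14 S2=51 S3=41 blocked=[]
Op 11: conn=76 S1=14 S2=51 S3=41 blocked=[]
Op 12: conn=61 S1=-1 S2=51 S3=41 blocked=[1]
Op 13: conn=49 S1=-1 S2=51 S3=29 blocked=[1]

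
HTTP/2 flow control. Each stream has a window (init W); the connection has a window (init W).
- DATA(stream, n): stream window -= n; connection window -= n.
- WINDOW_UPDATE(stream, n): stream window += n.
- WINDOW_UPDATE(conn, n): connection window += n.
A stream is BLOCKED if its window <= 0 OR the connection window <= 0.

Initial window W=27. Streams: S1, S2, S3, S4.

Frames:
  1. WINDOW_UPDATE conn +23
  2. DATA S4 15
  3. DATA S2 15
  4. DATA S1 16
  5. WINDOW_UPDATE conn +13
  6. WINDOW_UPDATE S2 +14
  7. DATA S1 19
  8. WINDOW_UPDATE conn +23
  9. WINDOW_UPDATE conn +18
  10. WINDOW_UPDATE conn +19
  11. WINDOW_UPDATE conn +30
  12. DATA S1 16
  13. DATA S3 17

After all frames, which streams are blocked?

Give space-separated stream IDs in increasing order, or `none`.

Answer: S1

Derivation:
Op 1: conn=50 S1=27 S2=27 S3=27 S4=27 blocked=[]
Op 2: conn=35 S1=27 S2=27 S3=27 S4=12 blocked=[]
Op 3: conn=20 S1=27 S2=12 S3=27 S4=12 blocked=[]
Op 4: conn=4 S1=11 S2=12 S3=27 S4=12 blocked=[]
Op 5: conn=17 S1=11 S2=12 S3=27 S4=12 blocked=[]
Op 6: conn=17 S1=11 S2=26 S3=27 S4=12 blocked=[]
Op 7: conn=-2 S1=-8 S2=26 S3=27 S4=12 blocked=[1, 2, 3, 4]
Op 8: conn=21 S1=-8 S2=26 S3=27 S4=12 blocked=[1]
Op 9: conn=39 S1=-8 S2=26 S3=27 S4=12 blocked=[1]
Op 10: conn=58 S1=-8 S2=26 S3=27 S4=12 blocked=[1]
Op 11: conn=88 S1=-8 S2=26 S3=27 S4=12 blocked=[1]
Op 12: conn=72 S1=-24 S2=26 S3=27 S4=12 blocked=[1]
Op 13: conn=55 S1=-24 S2=26 S3=10 S4=12 blocked=[1]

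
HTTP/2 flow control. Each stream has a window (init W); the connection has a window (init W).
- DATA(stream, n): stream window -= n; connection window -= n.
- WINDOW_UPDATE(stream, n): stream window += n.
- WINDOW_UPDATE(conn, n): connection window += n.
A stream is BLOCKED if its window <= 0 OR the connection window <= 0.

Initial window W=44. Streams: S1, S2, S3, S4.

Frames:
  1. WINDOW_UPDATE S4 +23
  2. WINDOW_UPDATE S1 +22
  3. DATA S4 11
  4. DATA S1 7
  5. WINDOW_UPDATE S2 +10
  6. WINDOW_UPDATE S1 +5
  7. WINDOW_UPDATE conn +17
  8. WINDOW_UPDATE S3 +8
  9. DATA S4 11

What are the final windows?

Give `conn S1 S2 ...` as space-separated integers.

Op 1: conn=44 S1=44 S2=44 S3=44 S4=67 blocked=[]
Op 2: conn=44 S1=66 S2=44 S3=44 S4=67 blocked=[]
Op 3: conn=33 S1=66 S2=44 S3=44 S4=56 blocked=[]
Op 4: conn=26 S1=59 S2=44 S3=44 S4=56 blocked=[]
Op 5: conn=26 S1=59 S2=54 S3=44 S4=56 blocked=[]
Op 6: conn=26 S1=64 S2=54 S3=44 S4=56 blocked=[]
Op 7: conn=43 S1=64 S2=54 S3=44 S4=56 blocked=[]
Op 8: conn=43 S1=64 S2=54 S3=52 S4=56 blocked=[]
Op 9: conn=32 S1=64 S2=54 S3=52 S4=45 blocked=[]

Answer: 32 64 54 52 45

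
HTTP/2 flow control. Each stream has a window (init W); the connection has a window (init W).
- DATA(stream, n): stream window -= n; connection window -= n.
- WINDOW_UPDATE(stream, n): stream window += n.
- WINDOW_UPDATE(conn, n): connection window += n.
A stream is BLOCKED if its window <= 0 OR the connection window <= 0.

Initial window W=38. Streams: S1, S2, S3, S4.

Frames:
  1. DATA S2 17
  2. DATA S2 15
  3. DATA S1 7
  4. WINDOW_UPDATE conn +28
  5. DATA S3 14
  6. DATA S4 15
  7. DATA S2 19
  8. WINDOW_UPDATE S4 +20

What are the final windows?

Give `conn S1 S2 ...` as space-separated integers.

Answer: -21 31 -13 24 43

Derivation:
Op 1: conn=21 S1=38 S2=21 S3=38 S4=38 blocked=[]
Op 2: conn=6 S1=38 S2=6 S3=38 S4=38 blocked=[]
Op 3: conn=-1 S1=31 S2=6 S3=38 S4=38 blocked=[1, 2, 3, 4]
Op 4: conn=27 S1=31 S2=6 S3=38 S4=38 blocked=[]
Op 5: conn=13 S1=31 S2=6 S3=24 S4=38 blocked=[]
Op 6: conn=-2 S1=31 S2=6 S3=24 S4=23 blocked=[1, 2, 3, 4]
Op 7: conn=-21 S1=31 S2=-13 S3=24 S4=23 blocked=[1, 2, 3, 4]
Op 8: conn=-21 S1=31 S2=-13 S3=24 S4=43 blocked=[1, 2, 3, 4]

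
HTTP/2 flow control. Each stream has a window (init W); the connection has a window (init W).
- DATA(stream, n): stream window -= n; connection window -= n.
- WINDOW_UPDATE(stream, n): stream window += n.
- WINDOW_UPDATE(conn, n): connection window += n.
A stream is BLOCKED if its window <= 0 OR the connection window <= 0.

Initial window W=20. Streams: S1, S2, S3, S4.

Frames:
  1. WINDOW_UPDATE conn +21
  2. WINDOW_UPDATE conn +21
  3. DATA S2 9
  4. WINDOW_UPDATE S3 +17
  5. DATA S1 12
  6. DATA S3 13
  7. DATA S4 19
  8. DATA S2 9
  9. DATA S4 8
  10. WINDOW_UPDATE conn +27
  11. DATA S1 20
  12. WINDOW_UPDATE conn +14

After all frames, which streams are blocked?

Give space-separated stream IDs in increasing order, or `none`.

Answer: S1 S4

Derivation:
Op 1: conn=41 S1=20 S2=20 S3=20 S4=20 blocked=[]
Op 2: conn=62 S1=20 S2=20 S3=20 S4=20 blocked=[]
Op 3: conn=53 S1=20 S2=11 S3=20 S4=20 blocked=[]
Op 4: conn=53 S1=20 S2=11 S3=37 S4=20 blocked=[]
Op 5: conn=41 S1=8 S2=11 S3=37 S4=20 blocked=[]
Op 6: conn=28 S1=8 S2=11 S3=24 S4=20 blocked=[]
Op 7: conn=9 S1=8 S2=11 S3=24 S4=1 blocked=[]
Op 8: conn=0 S1=8 S2=2 S3=24 S4=1 blocked=[1, 2, 3, 4]
Op 9: conn=-8 S1=8 S2=2 S3=24 S4=-7 blocked=[1, 2, 3, 4]
Op 10: conn=19 S1=8 S2=2 S3=24 S4=-7 blocked=[4]
Op 11: conn=-1 S1=-12 S2=2 S3=24 S4=-7 blocked=[1, 2, 3, 4]
Op 12: conn=13 S1=-12 S2=2 S3=24 S4=-7 blocked=[1, 4]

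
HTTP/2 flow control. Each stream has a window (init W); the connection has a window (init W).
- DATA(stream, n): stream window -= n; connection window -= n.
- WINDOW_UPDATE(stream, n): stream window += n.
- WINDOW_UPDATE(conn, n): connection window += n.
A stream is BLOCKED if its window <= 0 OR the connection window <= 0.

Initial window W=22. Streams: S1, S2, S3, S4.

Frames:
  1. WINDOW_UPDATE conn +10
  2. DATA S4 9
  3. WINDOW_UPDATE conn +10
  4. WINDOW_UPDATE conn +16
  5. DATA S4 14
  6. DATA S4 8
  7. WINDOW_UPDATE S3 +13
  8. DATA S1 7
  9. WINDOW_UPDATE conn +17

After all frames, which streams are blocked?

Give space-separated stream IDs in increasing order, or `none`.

Answer: S4

Derivation:
Op 1: conn=32 S1=22 S2=22 S3=22 S4=22 blocked=[]
Op 2: conn=23 S1=22 S2=22 S3=22 S4=13 blocked=[]
Op 3: conn=33 S1=22 S2=22 S3=22 S4=13 blocked=[]
Op 4: conn=49 S1=22 S2=22 S3=22 S4=13 blocked=[]
Op 5: conn=35 S1=22 S2=22 S3=22 S4=-1 blocked=[4]
Op 6: conn=27 S1=22 S2=22 S3=22 S4=-9 blocked=[4]
Op 7: conn=27 S1=22 S2=22 S3=35 S4=-9 blocked=[4]
Op 8: conn=20 S1=15 S2=22 S3=35 S4=-9 blocked=[4]
Op 9: conn=37 S1=15 S2=22 S3=35 S4=-9 blocked=[4]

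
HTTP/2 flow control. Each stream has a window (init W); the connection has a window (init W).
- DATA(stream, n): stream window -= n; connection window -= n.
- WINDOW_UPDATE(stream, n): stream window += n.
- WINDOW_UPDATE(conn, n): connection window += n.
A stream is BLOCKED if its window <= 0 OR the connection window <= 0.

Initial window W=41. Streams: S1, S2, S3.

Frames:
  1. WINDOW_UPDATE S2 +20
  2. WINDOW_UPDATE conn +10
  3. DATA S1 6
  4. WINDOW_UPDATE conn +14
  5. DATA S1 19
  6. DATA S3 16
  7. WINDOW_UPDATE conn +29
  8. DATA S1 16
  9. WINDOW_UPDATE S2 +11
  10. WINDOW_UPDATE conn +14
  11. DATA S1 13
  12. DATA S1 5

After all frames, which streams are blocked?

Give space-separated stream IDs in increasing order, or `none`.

Answer: S1

Derivation:
Op 1: conn=41 S1=41 S2=61 S3=41 blocked=[]
Op 2: conn=51 S1=41 S2=61 S3=41 blocked=[]
Op 3: conn=45 S1=35 S2=61 S3=41 blocked=[]
Op 4: conn=59 S1=35 S2=61 S3=41 blocked=[]
Op 5: conn=40 S1=16 S2=61 S3=41 blocked=[]
Op 6: conn=24 S1=16 S2=61 S3=25 blocked=[]
Op 7: conn=53 S1=16 S2=61 S3=25 blocked=[]
Op 8: conn=37 S1=0 S2=61 S3=25 blocked=[1]
Op 9: conn=37 S1=0 S2=72 S3=25 blocked=[1]
Op 10: conn=51 S1=0 S2=72 S3=25 blocked=[1]
Op 11: conn=38 S1=-13 S2=72 S3=25 blocked=[1]
Op 12: conn=33 S1=-18 S2=72 S3=25 blocked=[1]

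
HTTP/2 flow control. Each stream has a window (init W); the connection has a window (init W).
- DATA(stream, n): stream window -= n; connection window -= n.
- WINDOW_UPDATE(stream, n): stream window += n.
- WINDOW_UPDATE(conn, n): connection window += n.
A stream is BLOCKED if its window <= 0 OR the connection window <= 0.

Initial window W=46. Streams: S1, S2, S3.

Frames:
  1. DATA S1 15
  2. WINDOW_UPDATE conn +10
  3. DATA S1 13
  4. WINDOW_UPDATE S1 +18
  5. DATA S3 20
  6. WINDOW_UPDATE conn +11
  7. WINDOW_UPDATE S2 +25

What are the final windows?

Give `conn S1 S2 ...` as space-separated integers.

Op 1: conn=31 S1=31 S2=46 S3=46 blocked=[]
Op 2: conn=41 S1=31 S2=46 S3=46 blocked=[]
Op 3: conn=28 S1=18 S2=46 S3=46 blocked=[]
Op 4: conn=28 S1=36 S2=46 S3=46 blocked=[]
Op 5: conn=8 S1=36 S2=46 S3=26 blocked=[]
Op 6: conn=19 S1=36 S2=46 S3=26 blocked=[]
Op 7: conn=19 S1=36 S2=71 S3=26 blocked=[]

Answer: 19 36 71 26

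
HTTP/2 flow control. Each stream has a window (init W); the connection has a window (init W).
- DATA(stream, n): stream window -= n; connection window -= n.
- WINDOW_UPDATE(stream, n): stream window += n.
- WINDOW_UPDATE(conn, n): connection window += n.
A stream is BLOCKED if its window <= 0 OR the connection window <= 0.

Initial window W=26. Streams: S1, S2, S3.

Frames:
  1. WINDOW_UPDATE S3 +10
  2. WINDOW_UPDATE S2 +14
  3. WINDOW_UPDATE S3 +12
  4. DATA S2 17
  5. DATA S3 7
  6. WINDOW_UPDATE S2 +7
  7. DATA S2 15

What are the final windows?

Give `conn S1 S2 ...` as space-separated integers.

Answer: -13 26 15 41

Derivation:
Op 1: conn=26 S1=26 S2=26 S3=36 blocked=[]
Op 2: conn=26 S1=26 S2=40 S3=36 blocked=[]
Op 3: conn=26 S1=26 S2=40 S3=48 blocked=[]
Op 4: conn=9 S1=26 S2=23 S3=48 blocked=[]
Op 5: conn=2 S1=26 S2=23 S3=41 blocked=[]
Op 6: conn=2 S1=26 S2=30 S3=41 blocked=[]
Op 7: conn=-13 S1=26 S2=15 S3=41 blocked=[1, 2, 3]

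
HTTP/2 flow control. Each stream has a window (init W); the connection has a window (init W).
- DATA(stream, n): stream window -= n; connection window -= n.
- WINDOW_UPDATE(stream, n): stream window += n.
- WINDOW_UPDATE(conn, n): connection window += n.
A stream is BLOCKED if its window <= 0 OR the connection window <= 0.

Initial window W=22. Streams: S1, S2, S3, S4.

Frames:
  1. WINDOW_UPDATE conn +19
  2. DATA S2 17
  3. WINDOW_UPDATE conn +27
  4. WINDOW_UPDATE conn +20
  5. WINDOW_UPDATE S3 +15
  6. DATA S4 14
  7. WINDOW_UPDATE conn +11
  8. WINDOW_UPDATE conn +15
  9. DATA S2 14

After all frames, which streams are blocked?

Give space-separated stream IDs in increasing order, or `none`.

Op 1: conn=41 S1=22 S2=22 S3=22 S4=22 blocked=[]
Op 2: conn=24 S1=22 S2=5 S3=22 S4=22 blocked=[]
Op 3: conn=51 S1=22 S2=5 S3=22 S4=22 blocked=[]
Op 4: conn=71 S1=22 S2=5 S3=22 S4=22 blocked=[]
Op 5: conn=71 S1=22 S2=5 S3=37 S4=22 blocked=[]
Op 6: conn=57 S1=22 S2=5 S3=37 S4=8 blocked=[]
Op 7: conn=68 S1=22 S2=5 S3=37 S4=8 blocked=[]
Op 8: conn=83 S1=22 S2=5 S3=37 S4=8 blocked=[]
Op 9: conn=69 S1=22 S2=-9 S3=37 S4=8 blocked=[2]

Answer: S2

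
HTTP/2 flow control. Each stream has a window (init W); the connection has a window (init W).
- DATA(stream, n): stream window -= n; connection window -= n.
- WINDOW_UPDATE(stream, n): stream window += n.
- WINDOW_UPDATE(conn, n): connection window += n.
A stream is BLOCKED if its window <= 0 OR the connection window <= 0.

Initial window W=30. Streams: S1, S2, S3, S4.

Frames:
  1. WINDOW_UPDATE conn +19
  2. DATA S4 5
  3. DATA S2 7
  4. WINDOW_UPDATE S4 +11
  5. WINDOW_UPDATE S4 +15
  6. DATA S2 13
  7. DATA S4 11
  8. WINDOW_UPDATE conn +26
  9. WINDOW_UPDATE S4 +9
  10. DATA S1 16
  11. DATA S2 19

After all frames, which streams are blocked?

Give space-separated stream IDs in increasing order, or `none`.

Answer: S2

Derivation:
Op 1: conn=49 S1=30 S2=30 S3=30 S4=30 blocked=[]
Op 2: conn=44 S1=30 S2=30 S3=30 S4=25 blocked=[]
Op 3: conn=37 S1=30 S2=23 S3=30 S4=25 blocked=[]
Op 4: conn=37 S1=30 S2=23 S3=30 S4=36 blocked=[]
Op 5: conn=37 S1=30 S2=23 S3=30 S4=51 blocked=[]
Op 6: conn=24 S1=30 S2=10 S3=30 S4=51 blocked=[]
Op 7: conn=13 S1=30 S2=10 S3=30 S4=40 blocked=[]
Op 8: conn=39 S1=30 S2=10 S3=30 S4=40 blocked=[]
Op 9: conn=39 S1=30 S2=10 S3=30 S4=49 blocked=[]
Op 10: conn=23 S1=14 S2=10 S3=30 S4=49 blocked=[]
Op 11: conn=4 S1=14 S2=-9 S3=30 S4=49 blocked=[2]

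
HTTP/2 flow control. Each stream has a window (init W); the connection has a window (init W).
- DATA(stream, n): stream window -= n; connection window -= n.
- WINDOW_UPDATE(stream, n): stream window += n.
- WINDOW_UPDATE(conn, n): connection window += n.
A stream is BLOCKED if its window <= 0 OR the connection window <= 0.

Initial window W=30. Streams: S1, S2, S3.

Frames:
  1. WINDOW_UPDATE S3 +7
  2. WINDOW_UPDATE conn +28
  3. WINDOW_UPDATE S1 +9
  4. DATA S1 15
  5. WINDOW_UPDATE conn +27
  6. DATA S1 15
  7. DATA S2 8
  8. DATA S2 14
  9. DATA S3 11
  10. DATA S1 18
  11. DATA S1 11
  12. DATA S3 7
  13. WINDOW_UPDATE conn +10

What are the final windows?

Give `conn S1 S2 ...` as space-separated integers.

Answer: -4 -20 8 19

Derivation:
Op 1: conn=30 S1=30 S2=30 S3=37 blocked=[]
Op 2: conn=58 S1=30 S2=30 S3=37 blocked=[]
Op 3: conn=58 S1=39 S2=30 S3=37 blocked=[]
Op 4: conn=43 S1=24 S2=30 S3=37 blocked=[]
Op 5: conn=70 S1=24 S2=30 S3=37 blocked=[]
Op 6: conn=55 S1=9 S2=30 S3=37 blocked=[]
Op 7: conn=47 S1=9 S2=22 S3=37 blocked=[]
Op 8: conn=33 S1=9 S2=8 S3=37 blocked=[]
Op 9: conn=22 S1=9 S2=8 S3=26 blocked=[]
Op 10: conn=4 S1=-9 S2=8 S3=26 blocked=[1]
Op 11: conn=-7 S1=-20 S2=8 S3=26 blocked=[1, 2, 3]
Op 12: conn=-14 S1=-20 S2=8 S3=19 blocked=[1, 2, 3]
Op 13: conn=-4 S1=-20 S2=8 S3=19 blocked=[1, 2, 3]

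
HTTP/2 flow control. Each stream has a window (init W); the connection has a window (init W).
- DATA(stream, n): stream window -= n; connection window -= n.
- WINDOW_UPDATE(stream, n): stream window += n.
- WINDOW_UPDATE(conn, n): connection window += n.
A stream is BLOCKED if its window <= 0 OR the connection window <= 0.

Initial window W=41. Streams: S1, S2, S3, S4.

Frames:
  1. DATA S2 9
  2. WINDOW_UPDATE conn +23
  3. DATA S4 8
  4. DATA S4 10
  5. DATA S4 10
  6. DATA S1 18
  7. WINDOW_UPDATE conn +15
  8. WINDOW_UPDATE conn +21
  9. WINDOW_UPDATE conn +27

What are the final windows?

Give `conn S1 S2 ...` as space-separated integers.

Op 1: conn=32 S1=41 S2=32 S3=41 S4=41 blocked=[]
Op 2: conn=55 S1=41 S2=32 S3=41 S4=41 blocked=[]
Op 3: conn=47 S1=41 S2=32 S3=41 S4=33 blocked=[]
Op 4: conn=37 S1=41 S2=32 S3=41 S4=23 blocked=[]
Op 5: conn=27 S1=41 S2=32 S3=41 S4=13 blocked=[]
Op 6: conn=9 S1=23 S2=32 S3=41 S4=13 blocked=[]
Op 7: conn=24 S1=23 S2=32 S3=41 S4=13 blocked=[]
Op 8: conn=45 S1=23 S2=32 S3=41 S4=13 blocked=[]
Op 9: conn=72 S1=23 S2=32 S3=41 S4=13 blocked=[]

Answer: 72 23 32 41 13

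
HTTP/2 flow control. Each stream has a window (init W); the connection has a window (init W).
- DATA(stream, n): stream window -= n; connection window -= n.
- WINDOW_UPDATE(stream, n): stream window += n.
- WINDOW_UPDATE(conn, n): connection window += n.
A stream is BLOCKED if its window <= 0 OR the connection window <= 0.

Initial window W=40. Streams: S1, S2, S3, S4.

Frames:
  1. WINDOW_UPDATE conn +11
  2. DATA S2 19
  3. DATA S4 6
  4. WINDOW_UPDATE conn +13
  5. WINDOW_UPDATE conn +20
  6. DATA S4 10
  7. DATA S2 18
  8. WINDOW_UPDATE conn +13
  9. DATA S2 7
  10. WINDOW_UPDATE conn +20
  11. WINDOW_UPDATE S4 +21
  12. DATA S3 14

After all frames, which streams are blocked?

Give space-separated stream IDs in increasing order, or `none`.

Op 1: conn=51 S1=40 S2=40 S3=40 S4=40 blocked=[]
Op 2: conn=32 S1=40 S2=21 S3=40 S4=40 blocked=[]
Op 3: conn=26 S1=40 S2=21 S3=40 S4=34 blocked=[]
Op 4: conn=39 S1=40 S2=21 S3=40 S4=34 blocked=[]
Op 5: conn=59 S1=40 S2=21 S3=40 S4=34 blocked=[]
Op 6: conn=49 S1=40 S2=21 S3=40 S4=24 blocked=[]
Op 7: conn=31 S1=40 S2=3 S3=40 S4=24 blocked=[]
Op 8: conn=44 S1=40 S2=3 S3=40 S4=24 blocked=[]
Op 9: conn=37 S1=40 S2=-4 S3=40 S4=24 blocked=[2]
Op 10: conn=57 S1=40 S2=-4 S3=40 S4=24 blocked=[2]
Op 11: conn=57 S1=40 S2=-4 S3=40 S4=45 blocked=[2]
Op 12: conn=43 S1=40 S2=-4 S3=26 S4=45 blocked=[2]

Answer: S2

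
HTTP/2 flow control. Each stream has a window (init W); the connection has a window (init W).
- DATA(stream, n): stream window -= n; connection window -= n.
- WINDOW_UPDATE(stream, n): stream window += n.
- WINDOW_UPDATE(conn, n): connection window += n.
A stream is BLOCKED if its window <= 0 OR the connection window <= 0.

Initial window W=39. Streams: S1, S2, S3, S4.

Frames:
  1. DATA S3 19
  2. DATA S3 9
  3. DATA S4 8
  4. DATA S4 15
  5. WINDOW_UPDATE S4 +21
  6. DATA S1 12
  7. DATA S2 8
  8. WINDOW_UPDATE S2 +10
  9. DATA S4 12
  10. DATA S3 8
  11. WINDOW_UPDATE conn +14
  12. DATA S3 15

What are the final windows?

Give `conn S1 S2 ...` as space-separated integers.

Op 1: conn=20 S1=39 S2=39 S3=20 S4=39 blocked=[]
Op 2: conn=11 S1=39 S2=39 S3=11 S4=39 blocked=[]
Op 3: conn=3 S1=39 S2=39 S3=11 S4=31 blocked=[]
Op 4: conn=-12 S1=39 S2=39 S3=11 S4=16 blocked=[1, 2, 3, 4]
Op 5: conn=-12 S1=39 S2=39 S3=11 S4=37 blocked=[1, 2, 3, 4]
Op 6: conn=-24 S1=27 S2=39 S3=11 S4=37 blocked=[1, 2, 3, 4]
Op 7: conn=-32 S1=27 S2=31 S3=11 S4=37 blocked=[1, 2, 3, 4]
Op 8: conn=-32 S1=27 S2=41 S3=11 S4=37 blocked=[1, 2, 3, 4]
Op 9: conn=-44 S1=27 S2=41 S3=11 S4=25 blocked=[1, 2, 3, 4]
Op 10: conn=-52 S1=27 S2=41 S3=3 S4=25 blocked=[1, 2, 3, 4]
Op 11: conn=-38 S1=27 S2=41 S3=3 S4=25 blocked=[1, 2, 3, 4]
Op 12: conn=-53 S1=27 S2=41 S3=-12 S4=25 blocked=[1, 2, 3, 4]

Answer: -53 27 41 -12 25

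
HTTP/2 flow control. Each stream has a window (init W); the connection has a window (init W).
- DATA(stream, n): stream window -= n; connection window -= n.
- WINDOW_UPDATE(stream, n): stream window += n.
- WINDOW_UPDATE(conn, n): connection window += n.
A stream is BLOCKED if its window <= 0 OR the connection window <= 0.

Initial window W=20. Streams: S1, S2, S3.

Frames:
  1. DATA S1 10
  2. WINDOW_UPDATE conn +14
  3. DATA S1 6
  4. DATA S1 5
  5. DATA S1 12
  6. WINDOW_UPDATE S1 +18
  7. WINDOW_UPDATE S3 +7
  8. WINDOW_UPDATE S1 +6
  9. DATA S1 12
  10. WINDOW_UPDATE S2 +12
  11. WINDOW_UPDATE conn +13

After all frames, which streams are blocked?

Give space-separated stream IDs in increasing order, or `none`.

Answer: S1

Derivation:
Op 1: conn=10 S1=10 S2=20 S3=20 blocked=[]
Op 2: conn=24 S1=10 S2=20 S3=20 blocked=[]
Op 3: conn=18 S1=4 S2=20 S3=20 blocked=[]
Op 4: conn=13 S1=-1 S2=20 S3=20 blocked=[1]
Op 5: conn=1 S1=-13 S2=20 S3=20 blocked=[1]
Op 6: conn=1 S1=5 S2=20 S3=20 blocked=[]
Op 7: conn=1 S1=5 S2=20 S3=27 blocked=[]
Op 8: conn=1 S1=11 S2=20 S3=27 blocked=[]
Op 9: conn=-11 S1=-1 S2=20 S3=27 blocked=[1, 2, 3]
Op 10: conn=-11 S1=-1 S2=32 S3=27 blocked=[1, 2, 3]
Op 11: conn=2 S1=-1 S2=32 S3=27 blocked=[1]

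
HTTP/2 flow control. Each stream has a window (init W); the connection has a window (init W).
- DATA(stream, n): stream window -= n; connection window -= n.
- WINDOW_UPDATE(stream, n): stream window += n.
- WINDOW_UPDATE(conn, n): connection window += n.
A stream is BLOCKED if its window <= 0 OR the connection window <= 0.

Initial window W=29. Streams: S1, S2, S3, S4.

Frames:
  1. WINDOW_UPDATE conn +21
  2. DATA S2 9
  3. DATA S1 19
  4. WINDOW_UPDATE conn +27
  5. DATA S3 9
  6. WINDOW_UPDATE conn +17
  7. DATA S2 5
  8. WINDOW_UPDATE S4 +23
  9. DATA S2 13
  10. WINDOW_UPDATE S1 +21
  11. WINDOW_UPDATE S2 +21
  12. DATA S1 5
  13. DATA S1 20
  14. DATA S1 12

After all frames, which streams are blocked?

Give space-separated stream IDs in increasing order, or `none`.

Op 1: conn=50 S1=29 S2=29 S3=29 S4=29 blocked=[]
Op 2: conn=41 S1=29 S2=20 S3=29 S4=29 blocked=[]
Op 3: conn=22 S1=10 S2=20 S3=29 S4=29 blocked=[]
Op 4: conn=49 S1=10 S2=20 S3=29 S4=29 blocked=[]
Op 5: conn=40 S1=10 S2=20 S3=20 S4=29 blocked=[]
Op 6: conn=57 S1=10 S2=20 S3=20 S4=29 blocked=[]
Op 7: conn=52 S1=10 S2=15 S3=20 S4=29 blocked=[]
Op 8: conn=52 S1=10 S2=15 S3=20 S4=52 blocked=[]
Op 9: conn=39 S1=10 S2=2 S3=20 S4=52 blocked=[]
Op 10: conn=39 S1=31 S2=2 S3=20 S4=52 blocked=[]
Op 11: conn=39 S1=31 S2=23 S3=20 S4=52 blocked=[]
Op 12: conn=34 S1=26 S2=23 S3=20 S4=52 blocked=[]
Op 13: conn=14 S1=6 S2=23 S3=20 S4=52 blocked=[]
Op 14: conn=2 S1=-6 S2=23 S3=20 S4=52 blocked=[1]

Answer: S1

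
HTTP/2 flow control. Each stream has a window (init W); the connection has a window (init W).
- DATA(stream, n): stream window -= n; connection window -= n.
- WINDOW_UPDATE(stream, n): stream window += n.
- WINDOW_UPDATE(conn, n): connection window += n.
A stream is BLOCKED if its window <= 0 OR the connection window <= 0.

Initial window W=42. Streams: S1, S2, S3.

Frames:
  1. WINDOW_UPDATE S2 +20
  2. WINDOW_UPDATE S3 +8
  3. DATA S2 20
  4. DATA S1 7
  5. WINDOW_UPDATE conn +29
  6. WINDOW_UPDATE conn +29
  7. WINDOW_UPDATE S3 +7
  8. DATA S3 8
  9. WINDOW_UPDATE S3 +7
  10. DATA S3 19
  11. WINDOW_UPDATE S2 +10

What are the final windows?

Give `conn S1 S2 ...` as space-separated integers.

Op 1: conn=42 S1=42 S2=62 S3=42 blocked=[]
Op 2: conn=42 S1=42 S2=62 S3=50 blocked=[]
Op 3: conn=22 S1=42 S2=42 S3=50 blocked=[]
Op 4: conn=15 S1=35 S2=42 S3=50 blocked=[]
Op 5: conn=44 S1=35 S2=42 S3=50 blocked=[]
Op 6: conn=73 S1=35 S2=42 S3=50 blocked=[]
Op 7: conn=73 S1=35 S2=42 S3=57 blocked=[]
Op 8: conn=65 S1=35 S2=42 S3=49 blocked=[]
Op 9: conn=65 S1=35 S2=42 S3=56 blocked=[]
Op 10: conn=46 S1=35 S2=42 S3=37 blocked=[]
Op 11: conn=46 S1=35 S2=52 S3=37 blocked=[]

Answer: 46 35 52 37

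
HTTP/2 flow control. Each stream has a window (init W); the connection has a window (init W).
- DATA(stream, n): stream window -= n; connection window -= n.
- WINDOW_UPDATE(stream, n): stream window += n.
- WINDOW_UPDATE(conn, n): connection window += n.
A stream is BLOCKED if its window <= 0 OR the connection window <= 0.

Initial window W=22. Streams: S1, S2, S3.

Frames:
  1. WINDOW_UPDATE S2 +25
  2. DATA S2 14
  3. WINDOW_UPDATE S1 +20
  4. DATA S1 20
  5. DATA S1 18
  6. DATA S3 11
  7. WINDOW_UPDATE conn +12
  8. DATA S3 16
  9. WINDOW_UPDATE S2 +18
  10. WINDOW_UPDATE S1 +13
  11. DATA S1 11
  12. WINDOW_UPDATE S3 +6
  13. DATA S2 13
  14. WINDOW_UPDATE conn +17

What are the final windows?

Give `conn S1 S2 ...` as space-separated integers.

Answer: -52 6 38 1

Derivation:
Op 1: conn=22 S1=22 S2=47 S3=22 blocked=[]
Op 2: conn=8 S1=22 S2=33 S3=22 blocked=[]
Op 3: conn=8 S1=42 S2=33 S3=22 blocked=[]
Op 4: conn=-12 S1=22 S2=33 S3=22 blocked=[1, 2, 3]
Op 5: conn=-30 S1=4 S2=33 S3=22 blocked=[1, 2, 3]
Op 6: conn=-41 S1=4 S2=33 S3=11 blocked=[1, 2, 3]
Op 7: conn=-29 S1=4 S2=33 S3=11 blocked=[1, 2, 3]
Op 8: conn=-45 S1=4 S2=33 S3=-5 blocked=[1, 2, 3]
Op 9: conn=-45 S1=4 S2=51 S3=-5 blocked=[1, 2, 3]
Op 10: conn=-45 S1=17 S2=51 S3=-5 blocked=[1, 2, 3]
Op 11: conn=-56 S1=6 S2=51 S3=-5 blocked=[1, 2, 3]
Op 12: conn=-56 S1=6 S2=51 S3=1 blocked=[1, 2, 3]
Op 13: conn=-69 S1=6 S2=38 S3=1 blocked=[1, 2, 3]
Op 14: conn=-52 S1=6 S2=38 S3=1 blocked=[1, 2, 3]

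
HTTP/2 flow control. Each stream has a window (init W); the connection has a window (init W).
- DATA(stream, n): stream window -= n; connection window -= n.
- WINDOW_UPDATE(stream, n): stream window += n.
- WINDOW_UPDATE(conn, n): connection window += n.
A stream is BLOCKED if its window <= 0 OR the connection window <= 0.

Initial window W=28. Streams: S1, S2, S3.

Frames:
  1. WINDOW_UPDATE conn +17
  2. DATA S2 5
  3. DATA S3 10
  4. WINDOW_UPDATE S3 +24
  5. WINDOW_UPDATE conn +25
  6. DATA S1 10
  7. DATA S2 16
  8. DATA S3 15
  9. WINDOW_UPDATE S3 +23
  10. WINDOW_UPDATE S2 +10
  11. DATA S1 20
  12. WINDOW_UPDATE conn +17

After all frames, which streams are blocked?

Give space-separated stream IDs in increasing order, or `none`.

Answer: S1

Derivation:
Op 1: conn=45 S1=28 S2=28 S3=28 blocked=[]
Op 2: conn=40 S1=28 S2=23 S3=28 blocked=[]
Op 3: conn=30 S1=28 S2=23 S3=18 blocked=[]
Op 4: conn=30 S1=28 S2=23 S3=42 blocked=[]
Op 5: conn=55 S1=28 S2=23 S3=42 blocked=[]
Op 6: conn=45 S1=18 S2=23 S3=42 blocked=[]
Op 7: conn=29 S1=18 S2=7 S3=42 blocked=[]
Op 8: conn=14 S1=18 S2=7 S3=27 blocked=[]
Op 9: conn=14 S1=18 S2=7 S3=50 blocked=[]
Op 10: conn=14 S1=18 S2=17 S3=50 blocked=[]
Op 11: conn=-6 S1=-2 S2=17 S3=50 blocked=[1, 2, 3]
Op 12: conn=11 S1=-2 S2=17 S3=50 blocked=[1]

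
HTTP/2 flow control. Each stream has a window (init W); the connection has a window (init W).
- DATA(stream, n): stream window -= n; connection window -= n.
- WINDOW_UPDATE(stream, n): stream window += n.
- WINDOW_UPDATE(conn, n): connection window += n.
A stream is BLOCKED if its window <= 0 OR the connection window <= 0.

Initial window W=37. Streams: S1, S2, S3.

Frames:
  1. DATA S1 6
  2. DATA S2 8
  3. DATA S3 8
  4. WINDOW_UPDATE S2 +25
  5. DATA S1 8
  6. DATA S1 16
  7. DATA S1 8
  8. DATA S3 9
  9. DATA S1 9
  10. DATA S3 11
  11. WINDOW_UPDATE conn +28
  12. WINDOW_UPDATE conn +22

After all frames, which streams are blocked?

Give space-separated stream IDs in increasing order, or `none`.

Op 1: conn=31 S1=31 S2=37 S3=37 blocked=[]
Op 2: conn=23 S1=31 S2=29 S3=37 blocked=[]
Op 3: conn=15 S1=31 S2=29 S3=29 blocked=[]
Op 4: conn=15 S1=31 S2=54 S3=29 blocked=[]
Op 5: conn=7 S1=23 S2=54 S3=29 blocked=[]
Op 6: conn=-9 S1=7 S2=54 S3=29 blocked=[1, 2, 3]
Op 7: conn=-17 S1=-1 S2=54 S3=29 blocked=[1, 2, 3]
Op 8: conn=-26 S1=-1 S2=54 S3=20 blocked=[1, 2, 3]
Op 9: conn=-35 S1=-10 S2=54 S3=20 blocked=[1, 2, 3]
Op 10: conn=-46 S1=-10 S2=54 S3=9 blocked=[1, 2, 3]
Op 11: conn=-18 S1=-10 S2=54 S3=9 blocked=[1, 2, 3]
Op 12: conn=4 S1=-10 S2=54 S3=9 blocked=[1]

Answer: S1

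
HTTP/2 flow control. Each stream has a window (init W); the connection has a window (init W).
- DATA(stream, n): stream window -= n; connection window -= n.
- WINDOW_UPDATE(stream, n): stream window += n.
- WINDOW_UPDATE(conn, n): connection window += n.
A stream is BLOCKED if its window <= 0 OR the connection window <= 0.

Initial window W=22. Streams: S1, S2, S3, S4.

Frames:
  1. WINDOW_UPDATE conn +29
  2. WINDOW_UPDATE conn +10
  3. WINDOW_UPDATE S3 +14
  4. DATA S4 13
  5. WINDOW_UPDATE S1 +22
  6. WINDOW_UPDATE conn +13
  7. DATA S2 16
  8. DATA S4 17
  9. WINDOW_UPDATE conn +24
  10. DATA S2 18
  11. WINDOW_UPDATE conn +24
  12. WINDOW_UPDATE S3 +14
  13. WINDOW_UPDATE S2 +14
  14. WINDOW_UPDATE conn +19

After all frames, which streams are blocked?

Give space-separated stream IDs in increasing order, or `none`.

Op 1: conn=51 S1=22 S2=22 S3=22 S4=22 blocked=[]
Op 2: conn=61 S1=22 S2=22 S3=22 S4=22 blocked=[]
Op 3: conn=61 S1=22 S2=22 S3=36 S4=22 blocked=[]
Op 4: conn=48 S1=22 S2=22 S3=36 S4=9 blocked=[]
Op 5: conn=48 S1=44 S2=22 S3=36 S4=9 blocked=[]
Op 6: conn=61 S1=44 S2=22 S3=36 S4=9 blocked=[]
Op 7: conn=45 S1=44 S2=6 S3=36 S4=9 blocked=[]
Op 8: conn=28 S1=44 S2=6 S3=36 S4=-8 blocked=[4]
Op 9: conn=52 S1=44 S2=6 S3=36 S4=-8 blocked=[4]
Op 10: conn=34 S1=44 S2=-12 S3=36 S4=-8 blocked=[2, 4]
Op 11: conn=58 S1=44 S2=-12 S3=36 S4=-8 blocked=[2, 4]
Op 12: conn=58 S1=44 S2=-12 S3=50 S4=-8 blocked=[2, 4]
Op 13: conn=58 S1=44 S2=2 S3=50 S4=-8 blocked=[4]
Op 14: conn=77 S1=44 S2=2 S3=50 S4=-8 blocked=[4]

Answer: S4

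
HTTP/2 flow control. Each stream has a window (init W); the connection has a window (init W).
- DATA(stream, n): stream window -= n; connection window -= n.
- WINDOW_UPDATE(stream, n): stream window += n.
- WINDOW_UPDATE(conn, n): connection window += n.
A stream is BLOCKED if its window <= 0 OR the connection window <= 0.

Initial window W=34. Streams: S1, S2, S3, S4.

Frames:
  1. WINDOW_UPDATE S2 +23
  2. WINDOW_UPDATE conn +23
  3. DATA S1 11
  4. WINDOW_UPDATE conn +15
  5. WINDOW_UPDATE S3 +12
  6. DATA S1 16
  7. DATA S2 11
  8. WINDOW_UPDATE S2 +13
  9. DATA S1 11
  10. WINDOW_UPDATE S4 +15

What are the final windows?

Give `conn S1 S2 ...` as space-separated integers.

Op 1: conn=34 S1=34 S2=57 S3=34 S4=34 blocked=[]
Op 2: conn=57 S1=34 S2=57 S3=34 S4=34 blocked=[]
Op 3: conn=46 S1=23 S2=57 S3=34 S4=34 blocked=[]
Op 4: conn=61 S1=23 S2=57 S3=34 S4=34 blocked=[]
Op 5: conn=61 S1=23 S2=57 S3=46 S4=34 blocked=[]
Op 6: conn=45 S1=7 S2=57 S3=46 S4=34 blocked=[]
Op 7: conn=34 S1=7 S2=46 S3=46 S4=34 blocked=[]
Op 8: conn=34 S1=7 S2=59 S3=46 S4=34 blocked=[]
Op 9: conn=23 S1=-4 S2=59 S3=46 S4=34 blocked=[1]
Op 10: conn=23 S1=-4 S2=59 S3=46 S4=49 blocked=[1]

Answer: 23 -4 59 46 49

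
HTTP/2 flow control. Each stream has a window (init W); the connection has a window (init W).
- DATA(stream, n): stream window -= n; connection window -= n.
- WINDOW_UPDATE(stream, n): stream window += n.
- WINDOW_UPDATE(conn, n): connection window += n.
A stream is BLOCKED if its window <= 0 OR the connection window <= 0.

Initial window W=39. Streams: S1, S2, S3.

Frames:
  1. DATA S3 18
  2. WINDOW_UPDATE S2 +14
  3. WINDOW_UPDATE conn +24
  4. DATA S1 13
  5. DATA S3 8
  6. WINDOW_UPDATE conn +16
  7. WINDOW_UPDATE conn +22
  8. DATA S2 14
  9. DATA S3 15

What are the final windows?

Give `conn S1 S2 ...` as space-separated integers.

Answer: 33 26 39 -2

Derivation:
Op 1: conn=21 S1=39 S2=39 S3=21 blocked=[]
Op 2: conn=21 S1=39 S2=53 S3=21 blocked=[]
Op 3: conn=45 S1=39 S2=53 S3=21 blocked=[]
Op 4: conn=32 S1=26 S2=53 S3=21 blocked=[]
Op 5: conn=24 S1=26 S2=53 S3=13 blocked=[]
Op 6: conn=40 S1=26 S2=53 S3=13 blocked=[]
Op 7: conn=62 S1=26 S2=53 S3=13 blocked=[]
Op 8: conn=48 S1=26 S2=39 S3=13 blocked=[]
Op 9: conn=33 S1=26 S2=39 S3=-2 blocked=[3]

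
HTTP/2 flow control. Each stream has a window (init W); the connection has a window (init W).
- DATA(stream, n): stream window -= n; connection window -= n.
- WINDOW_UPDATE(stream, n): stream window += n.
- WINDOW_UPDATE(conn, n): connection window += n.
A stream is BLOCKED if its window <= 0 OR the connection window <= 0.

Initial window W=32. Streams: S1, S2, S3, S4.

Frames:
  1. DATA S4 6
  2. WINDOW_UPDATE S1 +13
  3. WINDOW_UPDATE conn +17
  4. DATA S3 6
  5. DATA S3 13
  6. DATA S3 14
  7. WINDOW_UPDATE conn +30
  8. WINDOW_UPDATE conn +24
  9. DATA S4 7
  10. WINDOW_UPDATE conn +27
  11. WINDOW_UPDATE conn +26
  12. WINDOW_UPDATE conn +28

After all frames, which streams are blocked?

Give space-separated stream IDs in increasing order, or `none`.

Op 1: conn=26 S1=32 S2=32 S3=32 S4=26 blocked=[]
Op 2: conn=26 S1=45 S2=32 S3=32 S4=26 blocked=[]
Op 3: conn=43 S1=45 S2=32 S3=32 S4=26 blocked=[]
Op 4: conn=37 S1=45 S2=32 S3=26 S4=26 blocked=[]
Op 5: conn=24 S1=45 S2=32 S3=13 S4=26 blocked=[]
Op 6: conn=10 S1=45 S2=32 S3=-1 S4=26 blocked=[3]
Op 7: conn=40 S1=45 S2=32 S3=-1 S4=26 blocked=[3]
Op 8: conn=64 S1=45 S2=32 S3=-1 S4=26 blocked=[3]
Op 9: conn=57 S1=45 S2=32 S3=-1 S4=19 blocked=[3]
Op 10: conn=84 S1=45 S2=32 S3=-1 S4=19 blocked=[3]
Op 11: conn=110 S1=45 S2=32 S3=-1 S4=19 blocked=[3]
Op 12: conn=138 S1=45 S2=32 S3=-1 S4=19 blocked=[3]

Answer: S3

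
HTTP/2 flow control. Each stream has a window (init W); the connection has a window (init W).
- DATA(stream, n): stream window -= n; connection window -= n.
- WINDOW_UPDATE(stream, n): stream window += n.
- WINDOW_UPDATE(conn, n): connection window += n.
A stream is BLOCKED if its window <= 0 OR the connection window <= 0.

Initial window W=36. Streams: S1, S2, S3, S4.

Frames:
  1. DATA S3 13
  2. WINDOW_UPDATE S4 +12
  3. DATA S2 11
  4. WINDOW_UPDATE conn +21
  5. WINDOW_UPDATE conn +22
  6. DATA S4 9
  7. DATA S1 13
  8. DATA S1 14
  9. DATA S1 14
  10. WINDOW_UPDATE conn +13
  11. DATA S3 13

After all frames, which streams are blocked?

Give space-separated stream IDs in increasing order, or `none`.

Answer: S1

Derivation:
Op 1: conn=23 S1=36 S2=36 S3=23 S4=36 blocked=[]
Op 2: conn=23 S1=36 S2=36 S3=23 S4=48 blocked=[]
Op 3: conn=12 S1=36 S2=25 S3=23 S4=48 blocked=[]
Op 4: conn=33 S1=36 S2=25 S3=23 S4=48 blocked=[]
Op 5: conn=55 S1=36 S2=25 S3=23 S4=48 blocked=[]
Op 6: conn=46 S1=36 S2=25 S3=23 S4=39 blocked=[]
Op 7: conn=33 S1=23 S2=25 S3=23 S4=39 blocked=[]
Op 8: conn=19 S1=9 S2=25 S3=23 S4=39 blocked=[]
Op 9: conn=5 S1=-5 S2=25 S3=23 S4=39 blocked=[1]
Op 10: conn=18 S1=-5 S2=25 S3=23 S4=39 blocked=[1]
Op 11: conn=5 S1=-5 S2=25 S3=10 S4=39 blocked=[1]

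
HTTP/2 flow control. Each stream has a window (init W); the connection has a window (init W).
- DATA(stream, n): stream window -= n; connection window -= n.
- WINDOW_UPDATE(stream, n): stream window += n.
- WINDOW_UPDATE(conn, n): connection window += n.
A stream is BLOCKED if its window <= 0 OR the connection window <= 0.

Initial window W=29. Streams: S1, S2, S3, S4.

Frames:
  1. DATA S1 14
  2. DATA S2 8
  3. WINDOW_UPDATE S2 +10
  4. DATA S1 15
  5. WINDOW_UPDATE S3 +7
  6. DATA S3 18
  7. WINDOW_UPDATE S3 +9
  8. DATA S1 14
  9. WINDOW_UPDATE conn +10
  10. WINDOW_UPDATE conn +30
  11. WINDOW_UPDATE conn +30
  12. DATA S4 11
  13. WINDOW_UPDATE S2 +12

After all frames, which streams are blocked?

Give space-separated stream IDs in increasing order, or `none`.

Op 1: conn=15 S1=15 S2=29 S3=29 S4=29 blocked=[]
Op 2: conn=7 S1=15 S2=21 S3=29 S4=29 blocked=[]
Op 3: conn=7 S1=15 S2=31 S3=29 S4=29 blocked=[]
Op 4: conn=-8 S1=0 S2=31 S3=29 S4=29 blocked=[1, 2, 3, 4]
Op 5: conn=-8 S1=0 S2=31 S3=36 S4=29 blocked=[1, 2, 3, 4]
Op 6: conn=-26 S1=0 S2=31 S3=18 S4=29 blocked=[1, 2, 3, 4]
Op 7: conn=-26 S1=0 S2=31 S3=27 S4=29 blocked=[1, 2, 3, 4]
Op 8: conn=-40 S1=-14 S2=31 S3=27 S4=29 blocked=[1, 2, 3, 4]
Op 9: conn=-30 S1=-14 S2=31 S3=27 S4=29 blocked=[1, 2, 3, 4]
Op 10: conn=0 S1=-14 S2=31 S3=27 S4=29 blocked=[1, 2, 3, 4]
Op 11: conn=30 S1=-14 S2=31 S3=27 S4=29 blocked=[1]
Op 12: conn=19 S1=-14 S2=31 S3=27 S4=18 blocked=[1]
Op 13: conn=19 S1=-14 S2=43 S3=27 S4=18 blocked=[1]

Answer: S1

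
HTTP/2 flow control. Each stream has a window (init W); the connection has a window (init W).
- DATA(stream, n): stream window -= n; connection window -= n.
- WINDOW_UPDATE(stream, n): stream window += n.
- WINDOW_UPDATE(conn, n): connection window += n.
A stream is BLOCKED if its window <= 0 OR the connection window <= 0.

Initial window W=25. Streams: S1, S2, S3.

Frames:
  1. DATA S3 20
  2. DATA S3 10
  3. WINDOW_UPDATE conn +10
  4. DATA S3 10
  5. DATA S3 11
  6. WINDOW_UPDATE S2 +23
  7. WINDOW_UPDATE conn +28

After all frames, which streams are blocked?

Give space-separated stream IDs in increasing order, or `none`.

Op 1: conn=5 S1=25 S2=25 S3=5 blocked=[]
Op 2: conn=-5 S1=25 S2=25 S3=-5 blocked=[1, 2, 3]
Op 3: conn=5 S1=25 S2=25 S3=-5 blocked=[3]
Op 4: conn=-5 S1=25 S2=25 S3=-15 blocked=[1, 2, 3]
Op 5: conn=-16 S1=25 S2=25 S3=-26 blocked=[1, 2, 3]
Op 6: conn=-16 S1=25 S2=48 S3=-26 blocked=[1, 2, 3]
Op 7: conn=12 S1=25 S2=48 S3=-26 blocked=[3]

Answer: S3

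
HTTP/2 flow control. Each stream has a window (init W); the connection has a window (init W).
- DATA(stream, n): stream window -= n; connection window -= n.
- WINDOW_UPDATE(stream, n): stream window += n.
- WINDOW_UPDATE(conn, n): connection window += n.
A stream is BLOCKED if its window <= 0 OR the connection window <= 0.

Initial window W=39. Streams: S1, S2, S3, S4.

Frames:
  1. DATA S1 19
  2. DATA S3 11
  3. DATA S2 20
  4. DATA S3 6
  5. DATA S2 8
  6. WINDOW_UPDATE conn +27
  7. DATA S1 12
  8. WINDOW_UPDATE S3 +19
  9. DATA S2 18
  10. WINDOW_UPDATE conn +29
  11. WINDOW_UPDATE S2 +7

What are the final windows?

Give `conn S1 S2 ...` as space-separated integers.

Answer: 1 8 0 41 39

Derivation:
Op 1: conn=20 S1=20 S2=39 S3=39 S4=39 blocked=[]
Op 2: conn=9 S1=20 S2=39 S3=28 S4=39 blocked=[]
Op 3: conn=-11 S1=20 S2=19 S3=28 S4=39 blocked=[1, 2, 3, 4]
Op 4: conn=-17 S1=20 S2=19 S3=22 S4=39 blocked=[1, 2, 3, 4]
Op 5: conn=-25 S1=20 S2=11 S3=22 S4=39 blocked=[1, 2, 3, 4]
Op 6: conn=2 S1=20 S2=11 S3=22 S4=39 blocked=[]
Op 7: conn=-10 S1=8 S2=11 S3=22 S4=39 blocked=[1, 2, 3, 4]
Op 8: conn=-10 S1=8 S2=11 S3=41 S4=39 blocked=[1, 2, 3, 4]
Op 9: conn=-28 S1=8 S2=-7 S3=41 S4=39 blocked=[1, 2, 3, 4]
Op 10: conn=1 S1=8 S2=-7 S3=41 S4=39 blocked=[2]
Op 11: conn=1 S1=8 S2=0 S3=41 S4=39 blocked=[2]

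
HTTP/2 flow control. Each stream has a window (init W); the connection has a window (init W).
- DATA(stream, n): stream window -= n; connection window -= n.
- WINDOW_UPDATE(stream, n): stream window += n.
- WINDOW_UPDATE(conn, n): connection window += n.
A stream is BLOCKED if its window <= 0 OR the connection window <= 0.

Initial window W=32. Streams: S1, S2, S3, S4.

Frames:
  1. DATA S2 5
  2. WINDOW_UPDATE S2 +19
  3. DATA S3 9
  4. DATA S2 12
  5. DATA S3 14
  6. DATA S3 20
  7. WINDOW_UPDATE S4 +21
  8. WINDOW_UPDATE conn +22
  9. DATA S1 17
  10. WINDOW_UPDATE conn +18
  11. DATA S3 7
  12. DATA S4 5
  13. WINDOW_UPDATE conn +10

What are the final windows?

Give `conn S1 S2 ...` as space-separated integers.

Op 1: conn=27 S1=32 S2=27 S3=32 S4=32 blocked=[]
Op 2: conn=27 S1=32 S2=46 S3=32 S4=32 blocked=[]
Op 3: conn=18 S1=32 S2=46 S3=23 S4=32 blocked=[]
Op 4: conn=6 S1=32 S2=34 S3=23 S4=32 blocked=[]
Op 5: conn=-8 S1=32 S2=34 S3=9 S4=32 blocked=[1, 2, 3, 4]
Op 6: conn=-28 S1=32 S2=34 S3=-11 S4=32 blocked=[1, 2, 3, 4]
Op 7: conn=-28 S1=32 S2=34 S3=-11 S4=53 blocked=[1, 2, 3, 4]
Op 8: conn=-6 S1=32 S2=34 S3=-11 S4=53 blocked=[1, 2, 3, 4]
Op 9: conn=-23 S1=15 S2=34 S3=-11 S4=53 blocked=[1, 2, 3, 4]
Op 10: conn=-5 S1=15 S2=34 S3=-11 S4=53 blocked=[1, 2, 3, 4]
Op 11: conn=-12 S1=15 S2=34 S3=-18 S4=53 blocked=[1, 2, 3, 4]
Op 12: conn=-17 S1=15 S2=34 S3=-18 S4=48 blocked=[1, 2, 3, 4]
Op 13: conn=-7 S1=15 S2=34 S3=-18 S4=48 blocked=[1, 2, 3, 4]

Answer: -7 15 34 -18 48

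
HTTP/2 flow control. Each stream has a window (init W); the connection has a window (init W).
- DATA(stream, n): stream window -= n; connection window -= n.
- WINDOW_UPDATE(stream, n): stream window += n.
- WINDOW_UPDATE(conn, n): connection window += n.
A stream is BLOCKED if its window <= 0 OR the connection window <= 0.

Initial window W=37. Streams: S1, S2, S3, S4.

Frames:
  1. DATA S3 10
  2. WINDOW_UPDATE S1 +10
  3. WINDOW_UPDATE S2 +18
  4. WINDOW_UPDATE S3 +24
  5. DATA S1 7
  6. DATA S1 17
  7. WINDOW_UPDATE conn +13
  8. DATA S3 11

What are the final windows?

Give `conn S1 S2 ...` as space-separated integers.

Answer: 5 23 55 40 37

Derivation:
Op 1: conn=27 S1=37 S2=37 S3=27 S4=37 blocked=[]
Op 2: conn=27 S1=47 S2=37 S3=27 S4=37 blocked=[]
Op 3: conn=27 S1=47 S2=55 S3=27 S4=37 blocked=[]
Op 4: conn=27 S1=47 S2=55 S3=51 S4=37 blocked=[]
Op 5: conn=20 S1=40 S2=55 S3=51 S4=37 blocked=[]
Op 6: conn=3 S1=23 S2=55 S3=51 S4=37 blocked=[]
Op 7: conn=16 S1=23 S2=55 S3=51 S4=37 blocked=[]
Op 8: conn=5 S1=23 S2=55 S3=40 S4=37 blocked=[]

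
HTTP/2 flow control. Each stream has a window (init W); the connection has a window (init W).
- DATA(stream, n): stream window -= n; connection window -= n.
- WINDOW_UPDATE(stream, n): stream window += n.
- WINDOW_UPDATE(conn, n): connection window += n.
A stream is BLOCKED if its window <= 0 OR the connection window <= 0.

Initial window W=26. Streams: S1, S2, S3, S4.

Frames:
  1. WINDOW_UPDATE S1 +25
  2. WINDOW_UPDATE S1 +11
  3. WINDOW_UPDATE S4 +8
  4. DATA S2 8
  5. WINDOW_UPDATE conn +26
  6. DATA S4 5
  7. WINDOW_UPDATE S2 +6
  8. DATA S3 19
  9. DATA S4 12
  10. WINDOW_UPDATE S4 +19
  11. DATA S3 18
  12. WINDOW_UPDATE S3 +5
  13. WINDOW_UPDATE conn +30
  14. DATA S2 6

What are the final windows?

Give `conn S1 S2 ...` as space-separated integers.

Op 1: conn=26 S1=51 S2=26 S3=26 S4=26 blocked=[]
Op 2: conn=26 S1=62 S2=26 S3=26 S4=26 blocked=[]
Op 3: conn=26 S1=62 S2=26 S3=26 S4=34 blocked=[]
Op 4: conn=18 S1=62 S2=18 S3=26 S4=34 blocked=[]
Op 5: conn=44 S1=62 S2=18 S3=26 S4=34 blocked=[]
Op 6: conn=39 S1=62 S2=18 S3=26 S4=29 blocked=[]
Op 7: conn=39 S1=62 S2=24 S3=26 S4=29 blocked=[]
Op 8: conn=20 S1=62 S2=24 S3=7 S4=29 blocked=[]
Op 9: conn=8 S1=62 S2=24 S3=7 S4=17 blocked=[]
Op 10: conn=8 S1=62 S2=24 S3=7 S4=36 blocked=[]
Op 11: conn=-10 S1=62 S2=24 S3=-11 S4=36 blocked=[1, 2, 3, 4]
Op 12: conn=-10 S1=62 S2=24 S3=-6 S4=36 blocked=[1, 2, 3, 4]
Op 13: conn=20 S1=62 S2=24 S3=-6 S4=36 blocked=[3]
Op 14: conn=14 S1=62 S2=18 S3=-6 S4=36 blocked=[3]

Answer: 14 62 18 -6 36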